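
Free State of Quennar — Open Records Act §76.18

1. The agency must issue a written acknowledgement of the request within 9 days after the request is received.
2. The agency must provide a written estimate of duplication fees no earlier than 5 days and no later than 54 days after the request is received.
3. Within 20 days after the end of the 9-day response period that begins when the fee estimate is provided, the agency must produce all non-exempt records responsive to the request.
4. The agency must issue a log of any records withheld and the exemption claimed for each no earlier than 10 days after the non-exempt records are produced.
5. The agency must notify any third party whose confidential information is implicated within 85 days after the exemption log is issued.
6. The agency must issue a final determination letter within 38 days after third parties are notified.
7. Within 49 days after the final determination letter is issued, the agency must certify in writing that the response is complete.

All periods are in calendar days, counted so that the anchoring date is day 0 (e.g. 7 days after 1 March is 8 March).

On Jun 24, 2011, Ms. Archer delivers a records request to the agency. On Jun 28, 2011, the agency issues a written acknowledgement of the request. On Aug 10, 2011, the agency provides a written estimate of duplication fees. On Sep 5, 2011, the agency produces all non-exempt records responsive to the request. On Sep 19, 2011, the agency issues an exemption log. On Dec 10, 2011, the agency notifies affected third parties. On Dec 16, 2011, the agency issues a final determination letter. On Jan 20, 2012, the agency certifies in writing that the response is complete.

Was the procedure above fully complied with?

Step 1: 9 days after Jun 24, 2011 (when the request is received) is Jul 3, 2011; done Jun 28, 2011 — timely.
Step 2: the window is 5–54 days after Jun 24, 2011 (when the request is received), so Jun 29, 2011 through Aug 17, 2011; Aug 10, 2011 falls inside that range.
Step 3: 20 days after Aug 19, 2011 (end of the 9-day response period, which began when the fee estimate is provided on Aug 10, 2011) is Sep 8, 2011; done Sep 5, 2011 — timely.
Step 4: the earliest permitted date is 10 days after Sep 5, 2011 (when the non-exempt records are produced), i.e. Sep 15, 2011; Sep 19, 2011 is on or after that date.
Step 5: 85 days after Sep 19, 2011 (when the exemption log is issued) is Dec 13, 2011; Dec 10, 2011 is within that limit.
Step 6: 38 days after Dec 10, 2011 (when third parties are notified) is Jan 17, 2012; completed Dec 16, 2011, before the deadline.
Step 7: 49 days after Dec 16, 2011 (when the final determination letter is issued) is Feb 3, 2012; Jan 20, 2012 is within that limit.

Yes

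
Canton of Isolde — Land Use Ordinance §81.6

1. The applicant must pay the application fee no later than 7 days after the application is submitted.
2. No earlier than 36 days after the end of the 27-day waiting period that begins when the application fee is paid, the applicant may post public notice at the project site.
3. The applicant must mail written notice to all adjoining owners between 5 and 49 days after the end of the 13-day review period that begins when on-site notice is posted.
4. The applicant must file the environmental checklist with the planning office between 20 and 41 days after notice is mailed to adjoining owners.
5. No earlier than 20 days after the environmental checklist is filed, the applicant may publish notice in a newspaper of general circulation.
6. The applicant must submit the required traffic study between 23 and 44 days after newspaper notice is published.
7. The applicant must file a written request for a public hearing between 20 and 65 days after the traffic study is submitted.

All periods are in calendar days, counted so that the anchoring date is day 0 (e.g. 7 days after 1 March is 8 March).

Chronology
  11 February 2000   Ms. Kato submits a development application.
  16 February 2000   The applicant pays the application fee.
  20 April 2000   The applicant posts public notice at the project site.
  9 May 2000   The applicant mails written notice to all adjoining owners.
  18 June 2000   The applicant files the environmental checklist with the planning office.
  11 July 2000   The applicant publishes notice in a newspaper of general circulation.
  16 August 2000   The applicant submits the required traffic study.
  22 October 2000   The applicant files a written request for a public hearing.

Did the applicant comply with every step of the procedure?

Step 1 — counting 7 days from 11 February 2000 (when the application is submitted) gives a deadline of 18 February 2000; completed 16 February 2000, before the deadline.
Step 2 — must wait 36 days from 14 March 2000 (end of the 27-day waiting period, which began when the application fee is paid on 16 February 2000), so not before 19 April 2000; 20 April 2000 is on or after that date.
Step 3 — 5 and 49 days from 3 May 2000 (end of the 13-day review period, which began when on-site notice is posted on 20 April 2000) are 8 May 2000 and 21 June 2000 respectively; 9 May 2000 falls inside that range.
Step 4 — 20 and 41 days from 9 May 2000 (when notice is mailed to adjoining owners) are 29 May 2000 and 19 June 2000 respectively; 18 June 2000 falls inside that range.
Step 5 — must wait 20 days from 18 June 2000 (when the environmental checklist is filed), so not before 8 July 2000; 11 July 2000 is on or after that date.
Step 6 — 23 and 44 days from 11 July 2000 (when newspaper notice is published) are 3 August 2000 and 24 August 2000 respectively; 16 August 2000 falls inside that range.
Step 7 — 20 and 65 days from 16 August 2000 (when the traffic study is submitted) are 5 September 2000 and 20 October 2000 respectively; done 22 October 2000 — 2 days after the window closed.
The analysis stops there.

No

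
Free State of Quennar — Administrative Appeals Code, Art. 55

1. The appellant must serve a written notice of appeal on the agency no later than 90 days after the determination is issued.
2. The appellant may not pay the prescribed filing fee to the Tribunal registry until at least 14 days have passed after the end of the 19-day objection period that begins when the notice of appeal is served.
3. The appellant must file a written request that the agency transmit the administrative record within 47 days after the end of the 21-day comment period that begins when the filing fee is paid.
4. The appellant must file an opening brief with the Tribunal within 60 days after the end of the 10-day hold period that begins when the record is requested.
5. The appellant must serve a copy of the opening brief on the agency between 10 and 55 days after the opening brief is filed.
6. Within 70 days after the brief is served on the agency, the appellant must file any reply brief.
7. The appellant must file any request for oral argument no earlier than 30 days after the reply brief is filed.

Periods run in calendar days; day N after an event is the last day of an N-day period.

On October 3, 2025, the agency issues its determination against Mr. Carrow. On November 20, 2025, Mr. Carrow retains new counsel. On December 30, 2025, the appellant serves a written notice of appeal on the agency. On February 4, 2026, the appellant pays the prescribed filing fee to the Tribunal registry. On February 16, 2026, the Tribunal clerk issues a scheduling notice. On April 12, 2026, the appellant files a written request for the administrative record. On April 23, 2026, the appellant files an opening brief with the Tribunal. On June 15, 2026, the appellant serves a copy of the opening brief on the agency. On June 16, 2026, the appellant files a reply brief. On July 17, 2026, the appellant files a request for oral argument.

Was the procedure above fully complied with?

Yes

Step 1: 90 days after October 3, 2025 (when the determination is issued) is January 1, 2026; done December 30, 2025 — timely.
Step 2: the earliest permitted date is 14 days after January 18, 2026 (end of the 19-day objection period, which began when the notice of appeal is served on December 30, 2025), i.e. February 1, 2026; done February 4, 2026 — permitted.
Step 3: 47 days after February 25, 2026 (end of the 21-day comment period, which began when the filing fee is paid on February 4, 2026) is April 13, 2026; done April 12, 2026 — timely.
Step 4: 60 days after April 22, 2026 (end of the 10-day hold period, which began when the record is requested on April 12, 2026) is June 21, 2026; done April 23, 2026 — timely.
Step 5: the window is 10–55 days after April 23, 2026 (when the opening brief is filed), so May 3, 2026 through June 17, 2026; done June 15, 2026, which is between those dates.
Step 6: 70 days after June 15, 2026 (when the brief is served on the agency) is August 24, 2026; completed June 16, 2026, before the deadline.
Step 7: the earliest permitted date is 30 days after June 16, 2026 (when the reply brief is filed), i.e. July 16, 2026; July 17, 2026 is on or after that date.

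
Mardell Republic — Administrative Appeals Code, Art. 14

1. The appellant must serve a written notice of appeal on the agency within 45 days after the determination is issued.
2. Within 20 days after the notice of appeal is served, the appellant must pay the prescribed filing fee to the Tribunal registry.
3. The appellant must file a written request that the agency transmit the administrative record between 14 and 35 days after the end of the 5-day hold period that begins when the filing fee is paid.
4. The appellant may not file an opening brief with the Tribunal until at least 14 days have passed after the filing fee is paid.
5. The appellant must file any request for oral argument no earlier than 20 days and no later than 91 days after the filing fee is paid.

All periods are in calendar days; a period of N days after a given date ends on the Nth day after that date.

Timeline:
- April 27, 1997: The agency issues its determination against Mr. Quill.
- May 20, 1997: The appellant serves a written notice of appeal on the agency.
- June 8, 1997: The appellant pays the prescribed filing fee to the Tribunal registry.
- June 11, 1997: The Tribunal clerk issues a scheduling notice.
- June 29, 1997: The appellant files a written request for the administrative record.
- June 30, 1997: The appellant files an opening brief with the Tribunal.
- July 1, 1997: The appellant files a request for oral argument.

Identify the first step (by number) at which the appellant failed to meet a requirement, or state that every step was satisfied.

None — every step was satisfied

Step 1: 45 days after April 27, 1997 (when the determination is issued) is June 11, 1997; May 20, 1997 is within that limit.
Step 2: 20 days after May 20, 1997 (when the notice of appeal is served) is June 9, 1997; done June 8, 1997 — timely.
Step 3: the window is 14–35 days after June 13, 1997 (end of the 5-day hold period, which began when the filing fee is paid on June 8, 1997), so June 27, 1997 through July 18, 1997; done June 29, 1997 — within the window.
Step 4: the earliest permitted date is 14 days after June 8, 1997 (when the filing fee is paid), i.e. June 22, 1997; June 30, 1997 is on or after that date.
Step 5: the window is 20–91 days after June 8, 1997 (when the filing fee is paid), so June 28, 1997 through September 7, 1997; done July 1, 1997, which is between those dates.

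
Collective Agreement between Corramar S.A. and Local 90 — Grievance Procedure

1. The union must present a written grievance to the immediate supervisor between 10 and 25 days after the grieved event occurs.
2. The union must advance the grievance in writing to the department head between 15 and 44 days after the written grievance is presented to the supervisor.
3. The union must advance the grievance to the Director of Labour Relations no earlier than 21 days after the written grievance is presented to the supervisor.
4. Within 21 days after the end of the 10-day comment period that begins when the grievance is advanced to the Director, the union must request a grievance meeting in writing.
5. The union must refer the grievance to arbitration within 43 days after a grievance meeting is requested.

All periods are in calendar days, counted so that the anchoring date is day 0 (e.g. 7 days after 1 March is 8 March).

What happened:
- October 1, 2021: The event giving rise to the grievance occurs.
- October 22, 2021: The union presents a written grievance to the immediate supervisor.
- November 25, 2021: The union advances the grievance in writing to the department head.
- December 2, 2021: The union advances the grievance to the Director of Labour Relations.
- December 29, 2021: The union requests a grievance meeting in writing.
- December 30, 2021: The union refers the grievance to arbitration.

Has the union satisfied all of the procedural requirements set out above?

Step 1 — 10 and 25 days from October 1, 2021 (when the grieved event occurs) are October 11, 2021 and October 26, 2021 respectively; done October 22, 2021 — within the window.
Step 2 — 15 and 44 days from October 22, 2021 (when the written grievance is presented to the supervisor) are November 6, 2021 and December 5, 2021 respectively; November 25, 2021 falls inside that range.
Step 3 — must wait 21 days from October 22, 2021 (when the written grievance is presented to the supervisor), so not before November 12, 2021; December 2, 2021 is on or after that date.
Step 4 — counting 21 days from December 12, 2021 (end of the 10-day comment period, which began when the grievance is advanced to the Director on December 2, 2021) gives a deadline of January 2, 2022; completed December 29, 2021, before the deadline.
Step 5 — counting 43 days from December 29, 2021 (when a grievance meeting is requested) gives a deadline of February 10, 2022; done December 30, 2021 — timely.

Yes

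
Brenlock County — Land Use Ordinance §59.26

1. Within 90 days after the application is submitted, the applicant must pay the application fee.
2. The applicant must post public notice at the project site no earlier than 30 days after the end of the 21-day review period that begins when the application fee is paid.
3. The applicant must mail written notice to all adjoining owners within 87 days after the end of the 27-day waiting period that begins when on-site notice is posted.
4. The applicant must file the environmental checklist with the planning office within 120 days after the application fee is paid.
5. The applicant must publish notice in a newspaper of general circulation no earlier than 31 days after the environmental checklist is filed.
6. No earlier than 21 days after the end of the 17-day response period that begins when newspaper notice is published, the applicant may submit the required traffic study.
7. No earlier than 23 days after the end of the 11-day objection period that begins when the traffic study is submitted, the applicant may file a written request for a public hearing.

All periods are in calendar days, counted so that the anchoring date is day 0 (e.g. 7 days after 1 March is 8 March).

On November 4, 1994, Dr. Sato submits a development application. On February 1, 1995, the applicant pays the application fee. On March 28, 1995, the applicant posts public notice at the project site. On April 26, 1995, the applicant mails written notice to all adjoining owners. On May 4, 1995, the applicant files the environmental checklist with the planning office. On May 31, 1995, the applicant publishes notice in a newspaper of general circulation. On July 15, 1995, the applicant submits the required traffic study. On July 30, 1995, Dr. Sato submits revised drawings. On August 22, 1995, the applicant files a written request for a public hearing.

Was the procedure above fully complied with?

No

Step 1: 90 days after November 4, 1994 (when the application is submitted) is February 2, 1995; February 1, 1995 is within that limit.
Step 2: the earliest permitted date is 30 days after February 22, 1995 (end of the 21-day review period, which began when the application fee is paid on February 1, 1995), i.e. March 24, 1995; done March 28, 1995, after the minimum wait.
Step 3: 87 days after April 24, 1995 (end of the 27-day waiting period, which began when on-site notice is posted on March 28, 1995) is July 20, 1995; April 26, 1995 is within that limit.
Step 4: 120 days after February 1, 1995 (when the application fee is paid) is June 1, 1995; done May 4, 1995 — timely.
Step 5: the earliest permitted date is 31 days after May 4, 1995 (when the environmental checklist is filed), i.e. June 4, 1995; done May 31, 1995 — 4 days too early.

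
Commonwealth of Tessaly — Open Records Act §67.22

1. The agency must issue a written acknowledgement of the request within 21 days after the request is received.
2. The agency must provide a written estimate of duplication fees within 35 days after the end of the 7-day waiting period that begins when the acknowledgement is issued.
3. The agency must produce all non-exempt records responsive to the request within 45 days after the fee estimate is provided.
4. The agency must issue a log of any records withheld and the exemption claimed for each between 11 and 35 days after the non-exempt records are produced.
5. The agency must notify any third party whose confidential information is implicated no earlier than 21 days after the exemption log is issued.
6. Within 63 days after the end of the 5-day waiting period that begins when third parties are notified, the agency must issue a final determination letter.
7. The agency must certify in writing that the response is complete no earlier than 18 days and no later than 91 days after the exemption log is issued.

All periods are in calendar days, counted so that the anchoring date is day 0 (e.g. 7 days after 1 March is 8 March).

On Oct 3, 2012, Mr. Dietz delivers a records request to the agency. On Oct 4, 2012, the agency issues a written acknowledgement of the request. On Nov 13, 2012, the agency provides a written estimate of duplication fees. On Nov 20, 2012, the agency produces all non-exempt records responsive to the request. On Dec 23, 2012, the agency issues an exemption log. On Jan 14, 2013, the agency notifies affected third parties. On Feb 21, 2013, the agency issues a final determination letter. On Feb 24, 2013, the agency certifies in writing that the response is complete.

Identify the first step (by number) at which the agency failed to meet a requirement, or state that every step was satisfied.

None — every step was satisfied

(1) due by Oct 3, 2012 + 21 days = Oct 24, 2012; completed Oct 4, 2012, before the deadline.
(2) due by Oct 11, 2012 + 35 days = Nov 15, 2012; completed Nov 13, 2012, before the deadline.
(3) due by Nov 13, 2012 + 45 days = Dec 28, 2012; done Nov 20, 2012 — timely.
(4) the permitted window runs from Nov 20, 2012 + 11 = Dec 1, 2012 to Nov 20, 2012 + 35 = Dec 25, 2012; done Dec 23, 2012, which is between those dates.
(5) permitted from Dec 23, 2012 + 21 days = Jan 13, 2013 onward; Jan 14, 2013 is on or after that date.
(6) due by Jan 19, 2013 + 63 days = Mar 23, 2013; completed Feb 21, 2013, before the deadline.
(7) the permitted window runs from Dec 23, 2012 + 18 = Jan 10, 2013 to Dec 23, 2012 + 91 = Mar 24, 2013; done Feb 24, 2013, which is between those dates.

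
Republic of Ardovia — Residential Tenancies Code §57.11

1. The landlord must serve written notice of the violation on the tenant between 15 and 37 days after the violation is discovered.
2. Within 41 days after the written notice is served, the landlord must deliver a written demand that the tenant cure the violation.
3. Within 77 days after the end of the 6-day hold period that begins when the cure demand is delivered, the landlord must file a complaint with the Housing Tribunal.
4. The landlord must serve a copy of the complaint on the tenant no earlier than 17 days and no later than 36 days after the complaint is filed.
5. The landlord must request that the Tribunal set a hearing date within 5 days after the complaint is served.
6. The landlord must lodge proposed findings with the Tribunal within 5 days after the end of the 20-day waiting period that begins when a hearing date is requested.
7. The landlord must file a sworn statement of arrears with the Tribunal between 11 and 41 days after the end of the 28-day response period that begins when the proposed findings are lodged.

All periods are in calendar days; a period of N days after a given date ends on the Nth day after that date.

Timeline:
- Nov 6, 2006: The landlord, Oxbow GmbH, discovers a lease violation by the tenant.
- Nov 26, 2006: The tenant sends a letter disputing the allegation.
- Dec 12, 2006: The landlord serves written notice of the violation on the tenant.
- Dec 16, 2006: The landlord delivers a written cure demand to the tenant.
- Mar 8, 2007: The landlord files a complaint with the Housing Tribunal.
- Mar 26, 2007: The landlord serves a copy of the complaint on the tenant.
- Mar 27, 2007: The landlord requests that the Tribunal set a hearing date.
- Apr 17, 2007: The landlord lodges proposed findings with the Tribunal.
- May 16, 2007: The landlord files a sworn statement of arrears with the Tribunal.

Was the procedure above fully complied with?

No

(1) the permitted window runs from Nov 6, 2006 + 15 = Nov 21, 2006 to Nov 6, 2006 + 37 = Dec 13, 2006; done Dec 12, 2006, which is between those dates.
(2) due by Dec 12, 2006 + 41 days = Jan 22, 2007; Dec 16, 2006 is within that limit.
(3) due by Dec 22, 2006 + 77 days = Mar 9, 2007; Mar 8, 2007 is within that limit.
(4) the permitted window runs from Mar 8, 2007 + 17 = Mar 25, 2007 to Mar 8, 2007 + 36 = Apr 13, 2007; Mar 26, 2007 falls inside that range.
(5) due by Mar 26, 2007 + 5 days = Mar 31, 2007; completed Mar 27, 2007, before the deadline.
(6) due by Apr 16, 2007 + 5 days = Apr 21, 2007; done Apr 17, 2007 — timely.
(7) the permitted window runs from May 15, 2007 + 11 = May 26, 2007 to May 15, 2007 + 41 = Jun 25, 2007; May 16, 2007 is 10 days too early.
Later steps need not be reached.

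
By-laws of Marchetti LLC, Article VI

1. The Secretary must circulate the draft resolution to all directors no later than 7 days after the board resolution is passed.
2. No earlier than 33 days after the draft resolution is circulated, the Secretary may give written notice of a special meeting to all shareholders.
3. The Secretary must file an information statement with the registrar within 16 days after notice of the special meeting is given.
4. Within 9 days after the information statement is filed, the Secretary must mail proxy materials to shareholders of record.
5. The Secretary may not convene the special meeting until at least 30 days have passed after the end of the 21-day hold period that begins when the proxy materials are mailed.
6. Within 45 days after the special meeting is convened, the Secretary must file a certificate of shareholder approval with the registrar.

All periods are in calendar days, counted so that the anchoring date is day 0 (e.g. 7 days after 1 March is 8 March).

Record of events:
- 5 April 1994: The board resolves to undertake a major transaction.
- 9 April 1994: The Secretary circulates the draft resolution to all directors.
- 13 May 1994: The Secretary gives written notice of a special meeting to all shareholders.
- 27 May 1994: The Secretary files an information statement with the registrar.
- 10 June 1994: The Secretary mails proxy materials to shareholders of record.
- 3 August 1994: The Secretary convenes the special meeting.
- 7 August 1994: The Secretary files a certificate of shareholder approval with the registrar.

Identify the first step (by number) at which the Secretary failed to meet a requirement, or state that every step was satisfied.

Step 1 — counting 7 days from 5 April 1994 (when the board resolution is passed) gives a deadline of 12 April 1994; done 9 April 1994 — timely.
Step 2 — must wait 33 days from 9 April 1994 (when the draft resolution is circulated), so not before 12 May 1994; 13 May 1994 is on or after that date.
Step 3 — counting 16 days from 13 May 1994 (when notice of the special meeting is given) gives a deadline of 29 May 1994; 27 May 1994 is within that limit.
Step 4 — counting 9 days from 27 May 1994 (when the information statement is filed) gives a deadline of 5 June 1994; not done until 10 June 1994, 5 days after the deadline.

Step 4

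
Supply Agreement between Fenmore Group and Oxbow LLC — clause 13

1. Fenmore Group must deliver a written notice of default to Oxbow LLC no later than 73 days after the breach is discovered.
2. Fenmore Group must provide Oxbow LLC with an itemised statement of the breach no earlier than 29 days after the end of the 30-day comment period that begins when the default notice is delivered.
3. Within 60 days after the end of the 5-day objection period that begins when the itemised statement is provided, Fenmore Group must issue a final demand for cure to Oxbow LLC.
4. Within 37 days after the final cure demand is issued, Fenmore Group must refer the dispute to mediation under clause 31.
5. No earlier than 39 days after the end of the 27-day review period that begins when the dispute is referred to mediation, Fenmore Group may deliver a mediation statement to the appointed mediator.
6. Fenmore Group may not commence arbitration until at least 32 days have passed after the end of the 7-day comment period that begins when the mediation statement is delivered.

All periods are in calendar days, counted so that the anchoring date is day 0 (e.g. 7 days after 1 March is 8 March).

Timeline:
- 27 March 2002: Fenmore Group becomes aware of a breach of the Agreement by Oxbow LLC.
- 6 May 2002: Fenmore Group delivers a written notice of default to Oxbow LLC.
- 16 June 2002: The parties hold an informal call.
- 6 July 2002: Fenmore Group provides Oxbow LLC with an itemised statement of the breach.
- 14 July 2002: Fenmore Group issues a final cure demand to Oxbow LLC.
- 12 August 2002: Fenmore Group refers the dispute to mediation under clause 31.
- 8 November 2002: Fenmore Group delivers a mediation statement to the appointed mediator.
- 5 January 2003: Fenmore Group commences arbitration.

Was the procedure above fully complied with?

Yes

Step 1 — counting 73 days from 27 March 2002 (when the breach is discovered) gives a deadline of 8 June 2002; done 6 May 2002 — timely.
Step 2 — must wait 29 days from 5 June 2002 (end of the 30-day comment period, which began when the default notice is delivered on 6 May 2002), so not before 4 July 2002; done 6 July 2002, after the minimum wait.
Step 3 — counting 60 days from 11 July 2002 (end of the 5-day objection period, which began when the itemised statement is provided on 6 July 2002) gives a deadline of 9 September 2002; done 14 July 2002 — timely.
Step 4 — counting 37 days from 14 July 2002 (when the final cure demand is issued) gives a deadline of 20 August 2002; completed 12 August 2002, before the deadline.
Step 5 — must wait 39 days from 8 September 2002 (end of the 27-day review period, which began when the dispute is referred to mediation on 12 August 2002), so not before 17 October 2002; done 8 November 2002, after the minimum wait.
Step 6 — must wait 32 days from 15 November 2002 (end of the 7-day comment period, which began when the mediation statement is delivered on 8 November 2002), so not before 17 December 2002; done 5 January 2003 — permitted.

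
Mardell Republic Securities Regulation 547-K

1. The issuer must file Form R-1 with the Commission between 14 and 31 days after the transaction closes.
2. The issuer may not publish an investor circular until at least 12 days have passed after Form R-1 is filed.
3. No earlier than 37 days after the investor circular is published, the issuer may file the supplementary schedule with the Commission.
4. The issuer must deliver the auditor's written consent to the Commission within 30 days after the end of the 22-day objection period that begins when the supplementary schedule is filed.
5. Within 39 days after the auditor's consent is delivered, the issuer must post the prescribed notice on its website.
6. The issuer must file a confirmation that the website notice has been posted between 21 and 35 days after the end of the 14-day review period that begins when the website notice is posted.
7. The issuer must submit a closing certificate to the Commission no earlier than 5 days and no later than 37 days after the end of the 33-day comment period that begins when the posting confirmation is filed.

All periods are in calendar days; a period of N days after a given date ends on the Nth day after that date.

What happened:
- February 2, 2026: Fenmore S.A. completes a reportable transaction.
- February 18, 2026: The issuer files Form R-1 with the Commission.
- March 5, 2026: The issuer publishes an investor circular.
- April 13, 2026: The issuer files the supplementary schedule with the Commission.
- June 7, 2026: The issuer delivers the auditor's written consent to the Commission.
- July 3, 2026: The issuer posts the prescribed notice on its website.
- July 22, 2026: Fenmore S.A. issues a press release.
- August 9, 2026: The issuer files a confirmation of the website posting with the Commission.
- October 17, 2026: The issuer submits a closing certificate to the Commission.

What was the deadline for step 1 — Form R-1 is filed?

March 5, 2026

Step 1 runs from February 2, 2026, when the transaction closes. The window is 14–31 days after February 2, 2026; it closes on March 5, 2026.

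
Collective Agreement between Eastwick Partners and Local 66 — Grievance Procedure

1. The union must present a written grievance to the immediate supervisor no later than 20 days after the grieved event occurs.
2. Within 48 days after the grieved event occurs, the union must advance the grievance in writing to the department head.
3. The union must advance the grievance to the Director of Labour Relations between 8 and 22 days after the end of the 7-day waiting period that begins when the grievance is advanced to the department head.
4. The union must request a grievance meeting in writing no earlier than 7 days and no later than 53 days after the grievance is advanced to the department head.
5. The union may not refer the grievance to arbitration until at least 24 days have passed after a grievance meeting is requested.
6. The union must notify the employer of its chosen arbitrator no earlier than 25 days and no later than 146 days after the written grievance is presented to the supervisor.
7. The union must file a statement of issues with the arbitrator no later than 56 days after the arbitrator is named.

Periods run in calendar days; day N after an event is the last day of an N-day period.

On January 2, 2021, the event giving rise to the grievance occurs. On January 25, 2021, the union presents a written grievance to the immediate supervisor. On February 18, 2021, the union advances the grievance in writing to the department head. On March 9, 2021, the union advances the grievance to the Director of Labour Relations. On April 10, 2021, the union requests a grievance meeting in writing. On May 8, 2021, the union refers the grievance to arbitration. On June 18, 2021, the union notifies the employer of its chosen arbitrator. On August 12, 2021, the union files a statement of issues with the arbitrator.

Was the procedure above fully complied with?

No

Step 1: 20 days after January 2, 2021 (when the grieved event occurs) is January 22, 2021; not done until January 25, 2021, 3 days after the deadline.
Later steps need not be reached.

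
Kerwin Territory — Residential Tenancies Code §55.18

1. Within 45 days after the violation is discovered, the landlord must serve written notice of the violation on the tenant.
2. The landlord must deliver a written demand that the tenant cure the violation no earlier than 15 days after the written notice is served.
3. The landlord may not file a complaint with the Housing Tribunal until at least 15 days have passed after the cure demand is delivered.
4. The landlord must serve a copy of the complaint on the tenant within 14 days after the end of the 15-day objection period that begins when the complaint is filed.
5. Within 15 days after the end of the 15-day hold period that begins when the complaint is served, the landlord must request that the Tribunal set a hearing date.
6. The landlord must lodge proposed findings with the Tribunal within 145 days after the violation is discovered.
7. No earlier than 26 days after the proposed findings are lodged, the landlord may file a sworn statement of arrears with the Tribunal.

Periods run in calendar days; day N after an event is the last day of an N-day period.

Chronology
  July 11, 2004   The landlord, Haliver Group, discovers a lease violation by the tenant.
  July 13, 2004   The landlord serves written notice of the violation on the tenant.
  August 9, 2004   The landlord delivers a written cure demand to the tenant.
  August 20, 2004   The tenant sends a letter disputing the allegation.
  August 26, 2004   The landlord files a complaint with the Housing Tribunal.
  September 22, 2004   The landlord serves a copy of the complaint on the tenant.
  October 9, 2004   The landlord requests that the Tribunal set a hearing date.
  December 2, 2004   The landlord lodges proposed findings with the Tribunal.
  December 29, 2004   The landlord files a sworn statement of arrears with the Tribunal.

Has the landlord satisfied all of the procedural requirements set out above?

Yes

(1) due by July 11, 2004 + 45 days = August 25, 2004; July 13, 2004 is within that limit.
(2) permitted from July 13, 2004 + 15 days = July 28, 2004 onward; done August 9, 2004 — permitted.
(3) permitted from August 9, 2004 + 15 days = August 24, 2004 onward; done August 26, 2004, after the minimum wait.
(4) due by September 10, 2004 + 14 days = September 24, 2004; September 22, 2004 is within that limit.
(5) due by October 7, 2004 + 15 days = October 22, 2004; done October 9, 2004 — timely.
(6) due by July 11, 2004 + 145 days = December 3, 2004; done December 2, 2004 — timely.
(7) permitted from December 2, 2004 + 26 days = December 28, 2004 onward; December 29, 2004 is on or after that date.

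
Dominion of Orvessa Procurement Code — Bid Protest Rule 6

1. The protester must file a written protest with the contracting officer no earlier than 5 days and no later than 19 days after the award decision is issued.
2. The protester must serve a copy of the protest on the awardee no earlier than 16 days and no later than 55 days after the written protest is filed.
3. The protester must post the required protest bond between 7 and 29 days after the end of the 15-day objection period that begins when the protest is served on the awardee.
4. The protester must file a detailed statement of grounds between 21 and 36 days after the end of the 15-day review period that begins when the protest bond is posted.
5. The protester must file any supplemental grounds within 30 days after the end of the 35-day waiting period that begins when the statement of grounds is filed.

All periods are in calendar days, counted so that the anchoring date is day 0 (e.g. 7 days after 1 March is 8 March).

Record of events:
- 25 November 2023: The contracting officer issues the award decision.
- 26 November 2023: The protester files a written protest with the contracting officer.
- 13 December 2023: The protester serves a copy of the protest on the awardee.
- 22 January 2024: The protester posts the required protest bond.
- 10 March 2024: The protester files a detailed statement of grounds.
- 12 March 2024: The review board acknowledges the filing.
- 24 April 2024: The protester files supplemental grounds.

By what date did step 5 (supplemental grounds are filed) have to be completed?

14 May 2024

The statement of grounds is filed on 10 March 2024; the 35-day waiting period therefore ends 14 April 2024, and step 5 runs from that date. 30 days after 14 April 2024 is 14 May 2024.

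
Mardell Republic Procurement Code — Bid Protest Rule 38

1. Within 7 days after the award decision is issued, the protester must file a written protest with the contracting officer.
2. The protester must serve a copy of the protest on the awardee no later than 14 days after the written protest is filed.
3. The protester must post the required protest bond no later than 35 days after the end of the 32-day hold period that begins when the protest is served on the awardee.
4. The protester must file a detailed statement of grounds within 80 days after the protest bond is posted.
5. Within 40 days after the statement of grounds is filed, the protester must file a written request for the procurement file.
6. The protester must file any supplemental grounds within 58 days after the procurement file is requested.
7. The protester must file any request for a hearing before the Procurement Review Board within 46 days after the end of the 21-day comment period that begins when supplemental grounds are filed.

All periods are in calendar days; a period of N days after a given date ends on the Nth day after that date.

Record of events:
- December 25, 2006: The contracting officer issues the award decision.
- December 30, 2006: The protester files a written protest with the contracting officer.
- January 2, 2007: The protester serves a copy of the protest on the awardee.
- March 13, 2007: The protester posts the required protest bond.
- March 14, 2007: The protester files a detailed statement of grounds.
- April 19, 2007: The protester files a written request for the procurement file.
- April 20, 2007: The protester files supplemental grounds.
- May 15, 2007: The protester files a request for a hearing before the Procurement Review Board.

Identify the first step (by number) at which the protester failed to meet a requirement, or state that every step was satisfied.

(1) due by December 25, 2006 + 7 days = January 1, 2007; December 30, 2006 is within that limit.
(2) due by December 30, 2006 + 14 days = January 13, 2007; January 2, 2007 is within that limit.
(3) due by February 3, 2007 + 35 days = March 10, 2007; March 13, 2007 misses that deadline by 3 days.
Later steps need not be reached.

Step 3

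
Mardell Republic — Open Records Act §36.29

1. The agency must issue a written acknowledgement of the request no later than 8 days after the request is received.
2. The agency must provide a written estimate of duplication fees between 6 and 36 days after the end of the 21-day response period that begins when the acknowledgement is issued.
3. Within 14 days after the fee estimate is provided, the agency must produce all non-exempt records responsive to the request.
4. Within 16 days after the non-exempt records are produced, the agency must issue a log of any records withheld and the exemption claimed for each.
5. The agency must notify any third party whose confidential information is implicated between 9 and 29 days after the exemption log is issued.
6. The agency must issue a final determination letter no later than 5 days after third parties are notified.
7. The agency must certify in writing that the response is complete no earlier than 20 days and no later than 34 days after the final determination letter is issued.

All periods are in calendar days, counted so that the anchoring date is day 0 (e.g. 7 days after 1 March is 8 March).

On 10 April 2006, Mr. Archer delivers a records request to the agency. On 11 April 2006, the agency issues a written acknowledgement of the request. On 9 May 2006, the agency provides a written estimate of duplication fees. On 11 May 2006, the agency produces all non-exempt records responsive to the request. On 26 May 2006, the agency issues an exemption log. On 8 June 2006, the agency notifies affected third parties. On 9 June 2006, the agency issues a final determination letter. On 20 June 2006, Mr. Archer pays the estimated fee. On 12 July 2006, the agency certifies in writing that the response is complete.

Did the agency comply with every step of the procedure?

Step 1: 8 days after 10 April 2006 (when the request is received) is 18 April 2006; 11 April 2006 is within that limit.
Step 2: the window is 6–36 days after 2 May 2006 (end of the 21-day response period, which began when the acknowledgement is issued on 11 April 2006), so 8 May 2006 through 7 June 2006; 9 May 2006 falls inside that range.
Step 3: 14 days after 9 May 2006 (when the fee estimate is provided) is 23 May 2006; completed 11 May 2006, before the deadline.
Step 4: 16 days after 11 May 2006 (when the non-exempt records are produced) is 27 May 2006; done 26 May 2006 — timely.
Step 5: the window is 9–29 days after 26 May 2006 (when the exemption log is issued), so 4 June 2006 through 24 June 2006; done 8 June 2006, which is between those dates.
Step 6: 5 days after 8 June 2006 (when third parties are notified) is 13 June 2006; 9 June 2006 is within that limit.
Step 7: the window is 20–34 days after 9 June 2006 (when the final determination letter is issued), so 29 June 2006 through 13 July 2006; done 12 July 2006 — within the window.

Yes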